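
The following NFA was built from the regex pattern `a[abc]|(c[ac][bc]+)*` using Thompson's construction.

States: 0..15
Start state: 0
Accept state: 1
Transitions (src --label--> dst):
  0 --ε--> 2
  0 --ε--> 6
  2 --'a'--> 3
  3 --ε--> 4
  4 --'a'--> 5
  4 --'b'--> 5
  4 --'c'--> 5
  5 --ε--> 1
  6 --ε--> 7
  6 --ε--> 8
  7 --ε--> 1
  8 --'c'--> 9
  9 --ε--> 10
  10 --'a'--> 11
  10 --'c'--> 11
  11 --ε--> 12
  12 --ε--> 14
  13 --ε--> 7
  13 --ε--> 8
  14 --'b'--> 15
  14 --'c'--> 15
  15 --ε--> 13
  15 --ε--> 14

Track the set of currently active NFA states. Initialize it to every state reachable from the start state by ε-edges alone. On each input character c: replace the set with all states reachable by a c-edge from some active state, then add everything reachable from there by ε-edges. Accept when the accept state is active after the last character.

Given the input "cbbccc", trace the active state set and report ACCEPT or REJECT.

start: ε-closure({0}) = {0,1,2,6,7,8}
'c' @ 1: {9,10}
'b' @ 2: {}  — state set empty
rest 'bccc' ignored (set empty)
final: {}; accept 1 not in set

Answer: REJECT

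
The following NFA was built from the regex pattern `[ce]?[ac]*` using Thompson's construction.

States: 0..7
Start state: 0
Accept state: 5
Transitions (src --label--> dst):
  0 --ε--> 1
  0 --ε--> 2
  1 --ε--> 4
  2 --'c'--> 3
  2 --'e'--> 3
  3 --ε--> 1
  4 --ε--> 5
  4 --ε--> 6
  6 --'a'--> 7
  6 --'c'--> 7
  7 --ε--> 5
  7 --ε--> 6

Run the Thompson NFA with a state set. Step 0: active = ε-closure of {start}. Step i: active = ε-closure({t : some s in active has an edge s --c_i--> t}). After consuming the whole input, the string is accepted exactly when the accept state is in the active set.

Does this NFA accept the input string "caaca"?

start: ε-closure({0}) = {0,1,2,4,5,6}
'c' @ 1: {1,3,4,5,6,7}  [accepting]
'a' @ 2: {5,6,7}  [accepting]
'a' @ 3: {5,6,7}  [accepting]
'c' @ 4: {5,6,7}  [accepting]
'a' @ 5: {5,6,7}  [accepting]
final: {5,6,7}; accept 5 in set

Answer: ACCEPT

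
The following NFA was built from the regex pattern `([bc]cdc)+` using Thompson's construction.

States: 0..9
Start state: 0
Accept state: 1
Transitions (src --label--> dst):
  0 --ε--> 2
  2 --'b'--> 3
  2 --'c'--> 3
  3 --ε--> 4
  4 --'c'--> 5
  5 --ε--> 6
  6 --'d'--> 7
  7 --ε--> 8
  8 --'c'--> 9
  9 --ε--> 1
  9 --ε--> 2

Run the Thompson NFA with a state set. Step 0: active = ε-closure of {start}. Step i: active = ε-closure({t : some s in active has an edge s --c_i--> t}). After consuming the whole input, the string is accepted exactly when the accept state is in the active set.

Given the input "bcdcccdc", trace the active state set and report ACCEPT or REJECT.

start: ε-closure({0}) = {0,2}
'b' @ 1: {3,4}
'c' @ 2: {5,6}
'd' @ 3: {7,8}
'c' @ 4: {1,2,9}  (accept∈set)
'c' @ 5: {3,4}
'c' @ 6: {5,6}
'd' @ 7: {7,8}
'c' @ 8: {1,2,9}  (accept∈set)
end set {1,2,9} — state 1 in

Answer: ACCEPT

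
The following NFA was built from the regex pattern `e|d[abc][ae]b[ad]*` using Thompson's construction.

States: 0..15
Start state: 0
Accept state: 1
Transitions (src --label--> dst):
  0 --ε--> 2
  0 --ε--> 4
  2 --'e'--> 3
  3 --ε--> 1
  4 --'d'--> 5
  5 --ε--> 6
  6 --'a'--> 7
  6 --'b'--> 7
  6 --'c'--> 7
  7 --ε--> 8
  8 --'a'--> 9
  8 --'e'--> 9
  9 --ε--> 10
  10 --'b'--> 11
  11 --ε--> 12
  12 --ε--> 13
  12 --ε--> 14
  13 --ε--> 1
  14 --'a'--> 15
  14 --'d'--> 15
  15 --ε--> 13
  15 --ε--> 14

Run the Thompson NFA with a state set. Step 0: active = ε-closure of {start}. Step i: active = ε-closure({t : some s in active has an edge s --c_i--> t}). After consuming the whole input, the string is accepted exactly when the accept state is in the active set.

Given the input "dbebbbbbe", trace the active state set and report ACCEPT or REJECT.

start: ε-closure({0}) = {0,2,4}
'd' @ 1: {5,6}
'b' @ 2: {7,8}
'e' @ 3: {9,10}
'b' @ 4: {1,11,12,13,14}  (accept∈set)
'b' @ 5: {}  — no active states
rest 'bbbe' ignored (set empty)
final: {}; accept 1 not in set

Answer: REJECT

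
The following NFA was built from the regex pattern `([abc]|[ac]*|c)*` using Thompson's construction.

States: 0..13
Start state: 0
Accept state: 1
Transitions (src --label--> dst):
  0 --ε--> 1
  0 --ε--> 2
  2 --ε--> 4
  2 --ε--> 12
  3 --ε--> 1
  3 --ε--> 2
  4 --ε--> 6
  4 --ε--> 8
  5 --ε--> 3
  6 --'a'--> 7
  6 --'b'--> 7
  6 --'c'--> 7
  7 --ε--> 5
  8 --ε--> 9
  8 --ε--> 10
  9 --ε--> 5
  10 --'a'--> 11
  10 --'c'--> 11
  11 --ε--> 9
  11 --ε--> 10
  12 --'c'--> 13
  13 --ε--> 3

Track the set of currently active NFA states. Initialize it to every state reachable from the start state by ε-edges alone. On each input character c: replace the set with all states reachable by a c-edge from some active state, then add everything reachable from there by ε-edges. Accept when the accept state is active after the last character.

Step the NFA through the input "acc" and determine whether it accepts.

Answer: ACCEPT

Trace:
S₀ = ε-closure({0}) = {0,1,2,3,4,5,6,8,9,10,12}
'a' @ 1: {1,2,3,4,5,6,7,8,9,10,11,12}  (accept∈set)
'c' @ 2: {1,2,3,4,5,6,7,8,9,10,11,12,13}  (accept∈set)
'c' @ 3: {1,2,3,4,5,6,7,8,9,10,11,12,13}  (accept∈set)
after full input: {1,2,3,4,5,6,7,8,9,10,11,12,13}  (accept=1 in)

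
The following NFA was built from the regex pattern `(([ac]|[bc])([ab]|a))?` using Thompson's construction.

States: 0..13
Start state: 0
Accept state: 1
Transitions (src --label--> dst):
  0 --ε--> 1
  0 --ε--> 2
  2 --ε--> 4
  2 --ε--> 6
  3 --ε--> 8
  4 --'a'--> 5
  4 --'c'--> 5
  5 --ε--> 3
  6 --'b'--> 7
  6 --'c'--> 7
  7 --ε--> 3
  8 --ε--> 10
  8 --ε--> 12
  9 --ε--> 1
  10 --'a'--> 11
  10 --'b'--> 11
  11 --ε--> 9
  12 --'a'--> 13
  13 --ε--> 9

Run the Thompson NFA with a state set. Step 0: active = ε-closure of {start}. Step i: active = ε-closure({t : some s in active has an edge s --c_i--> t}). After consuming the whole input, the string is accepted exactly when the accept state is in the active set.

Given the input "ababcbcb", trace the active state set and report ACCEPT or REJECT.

initial (ε-close {0}): {0,1,2,4,6}
'a' @ 1: {3,5,8,10,12}
'b' @ 2: {1,9,11}  [accepting]
'a' @ 3: {}  — no active states
rest 'bcbcb' ignored (set empty)
after full input: {}  (accept=1 not in)

Answer: REJECT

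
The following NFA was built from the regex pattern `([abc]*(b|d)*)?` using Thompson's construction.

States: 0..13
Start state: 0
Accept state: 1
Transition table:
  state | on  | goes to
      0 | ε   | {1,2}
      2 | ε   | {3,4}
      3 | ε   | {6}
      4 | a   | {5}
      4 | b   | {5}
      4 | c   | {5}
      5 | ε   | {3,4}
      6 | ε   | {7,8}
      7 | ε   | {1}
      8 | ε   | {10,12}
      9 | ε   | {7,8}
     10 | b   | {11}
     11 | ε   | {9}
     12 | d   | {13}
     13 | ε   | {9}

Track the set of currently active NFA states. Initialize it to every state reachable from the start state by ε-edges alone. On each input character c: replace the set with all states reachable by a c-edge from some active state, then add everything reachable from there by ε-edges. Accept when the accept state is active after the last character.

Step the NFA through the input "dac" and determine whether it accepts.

start: ε-closure({0}) = {0,1,2,3,4,6,7,8,10,12}
'd' @ 1: {1,7,8,9,10,12,13}  [accepting]
'a' @ 2: {}  — no active states
rest 'c' ignored (set empty)
end set {} — state 1 not in

Answer: REJECT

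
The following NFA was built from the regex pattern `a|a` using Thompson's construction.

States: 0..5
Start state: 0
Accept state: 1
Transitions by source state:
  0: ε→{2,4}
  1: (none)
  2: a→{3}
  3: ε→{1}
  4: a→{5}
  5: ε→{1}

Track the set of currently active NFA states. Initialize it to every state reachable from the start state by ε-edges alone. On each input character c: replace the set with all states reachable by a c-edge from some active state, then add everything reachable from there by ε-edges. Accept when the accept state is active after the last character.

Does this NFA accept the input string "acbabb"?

Answer: REJECT

Derivation:
S₀ = ε-closure({0}) = {0,2,4}
'a' @ 1: {1,3,5}  (accept∈set)
'c' @ 2: {}  — dead — no transitions
rest 'babb' ignored (set empty)
after full input: {}  (accept=1 not in)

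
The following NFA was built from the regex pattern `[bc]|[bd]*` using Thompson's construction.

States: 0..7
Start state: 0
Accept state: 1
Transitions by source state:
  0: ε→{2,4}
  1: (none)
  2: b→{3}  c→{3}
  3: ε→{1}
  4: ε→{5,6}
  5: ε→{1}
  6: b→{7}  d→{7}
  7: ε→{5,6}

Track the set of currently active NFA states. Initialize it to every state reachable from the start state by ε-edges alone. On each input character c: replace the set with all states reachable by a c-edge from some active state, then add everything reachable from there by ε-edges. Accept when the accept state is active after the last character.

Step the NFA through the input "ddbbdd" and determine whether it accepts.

Answer: ACCEPT

Trace:
initial (ε-close {0}): {0,1,2,4,5,6}
'd' @ 1: {1,5,6,7}  ✓accept
'd' @ 2: {1,5,6,7}  ✓accept
'b' @ 3: {1,5,6,7}  ✓accept
'b' @ 4: {1,5,6,7}  ✓accept
'd' @ 5: {1,5,6,7}  ✓accept
'd' @ 6: {1,5,6,7}  ✓accept
after full input: {1,5,6,7}  (accept=1 in)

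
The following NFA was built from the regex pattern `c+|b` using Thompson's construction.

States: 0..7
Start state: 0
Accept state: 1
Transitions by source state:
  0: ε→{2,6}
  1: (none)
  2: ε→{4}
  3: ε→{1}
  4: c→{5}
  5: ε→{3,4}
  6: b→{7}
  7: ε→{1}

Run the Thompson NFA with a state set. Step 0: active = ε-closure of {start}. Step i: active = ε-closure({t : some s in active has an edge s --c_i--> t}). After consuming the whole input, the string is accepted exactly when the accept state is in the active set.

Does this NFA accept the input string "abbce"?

Answer: REJECT

Derivation:
S₀ = ε-closure({0}) = {0,2,4,6}
'a' @ 1: {}  — state set empty
rest 'bbce' ignored (set empty)
after full input: {}  (accept=1 not in)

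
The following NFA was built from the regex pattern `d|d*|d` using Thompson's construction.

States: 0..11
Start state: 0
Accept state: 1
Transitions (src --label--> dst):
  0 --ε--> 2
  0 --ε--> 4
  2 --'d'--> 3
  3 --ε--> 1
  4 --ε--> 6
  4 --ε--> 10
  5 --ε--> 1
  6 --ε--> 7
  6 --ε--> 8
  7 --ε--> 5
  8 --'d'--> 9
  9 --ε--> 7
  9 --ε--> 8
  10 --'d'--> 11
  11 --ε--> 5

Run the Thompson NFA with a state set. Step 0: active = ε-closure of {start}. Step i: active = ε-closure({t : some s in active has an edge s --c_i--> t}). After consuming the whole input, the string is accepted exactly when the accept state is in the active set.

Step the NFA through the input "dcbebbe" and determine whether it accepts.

Answer: REJECT

Trace:
start: ε-closure({0}) = {0,1,2,4,5,6,7,8,10}
'd' @ 1: {1,3,5,7,8,9,11}  (accept∈set)
'c' @ 2: {}  — no active states
rest 'bebbe' ignored (set empty)
final: {}; accept 1 not in set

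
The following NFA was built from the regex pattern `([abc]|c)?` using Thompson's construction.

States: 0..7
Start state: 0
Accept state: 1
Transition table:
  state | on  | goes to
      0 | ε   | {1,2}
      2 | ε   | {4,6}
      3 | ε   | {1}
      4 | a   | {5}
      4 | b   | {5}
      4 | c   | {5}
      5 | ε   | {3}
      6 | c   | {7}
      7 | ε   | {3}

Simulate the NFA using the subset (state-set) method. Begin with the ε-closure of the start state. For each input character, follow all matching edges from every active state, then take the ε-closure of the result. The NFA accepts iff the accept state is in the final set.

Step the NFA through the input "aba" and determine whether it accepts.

Answer: REJECT

Steps:
S₀ = ε-closure({0}) = {0,1,2,4,6}
'a' @ 1: {1,3,5}  ✓accept
'b' @ 2: {}  — no active states
rest 'a' ignored (set empty)
after full input: {}  (accept=1 not in)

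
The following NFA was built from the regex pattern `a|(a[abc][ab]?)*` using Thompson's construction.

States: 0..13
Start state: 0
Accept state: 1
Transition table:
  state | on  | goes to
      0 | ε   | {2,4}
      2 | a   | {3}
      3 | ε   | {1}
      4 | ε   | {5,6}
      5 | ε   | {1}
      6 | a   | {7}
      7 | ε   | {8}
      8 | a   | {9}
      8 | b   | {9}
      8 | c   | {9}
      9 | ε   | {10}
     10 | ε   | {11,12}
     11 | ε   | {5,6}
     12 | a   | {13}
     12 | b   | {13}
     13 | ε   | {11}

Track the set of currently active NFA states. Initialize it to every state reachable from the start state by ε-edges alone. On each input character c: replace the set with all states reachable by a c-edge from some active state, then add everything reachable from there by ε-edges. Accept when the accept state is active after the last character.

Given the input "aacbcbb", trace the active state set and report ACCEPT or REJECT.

Answer: REJECT

Steps:
S₀ = ε-closure({0}) = {0,1,2,4,5,6}
'a' @ 1: {1,3,7,8}  ✓accept
'a' @ 2: {1,5,6,9,10,11,12}  ✓accept
'c' @ 3: {}  — no active states
rest 'bcbb' ignored (set empty)
final: {}; accept 1 not in set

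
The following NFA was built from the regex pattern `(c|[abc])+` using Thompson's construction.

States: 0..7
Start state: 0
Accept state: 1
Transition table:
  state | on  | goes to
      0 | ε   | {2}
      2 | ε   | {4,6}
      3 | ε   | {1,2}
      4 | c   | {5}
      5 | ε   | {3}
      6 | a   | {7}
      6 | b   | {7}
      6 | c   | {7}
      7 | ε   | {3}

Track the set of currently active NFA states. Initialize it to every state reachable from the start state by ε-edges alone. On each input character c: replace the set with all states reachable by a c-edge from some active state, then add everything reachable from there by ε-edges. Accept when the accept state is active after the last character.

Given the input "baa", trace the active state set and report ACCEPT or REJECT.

start: ε-closure({0}) = {0,2,4,6}
'b' @ 1: {1,2,3,4,6,7}  [accepting]
'a' @ 2: {1,2,3,4,6,7}  [accepting]
'a' @ 3: {1,2,3,4,6,7}  [accepting]
after full input: {1,2,3,4,6,7}  (accept=1 in)

Answer: ACCEPT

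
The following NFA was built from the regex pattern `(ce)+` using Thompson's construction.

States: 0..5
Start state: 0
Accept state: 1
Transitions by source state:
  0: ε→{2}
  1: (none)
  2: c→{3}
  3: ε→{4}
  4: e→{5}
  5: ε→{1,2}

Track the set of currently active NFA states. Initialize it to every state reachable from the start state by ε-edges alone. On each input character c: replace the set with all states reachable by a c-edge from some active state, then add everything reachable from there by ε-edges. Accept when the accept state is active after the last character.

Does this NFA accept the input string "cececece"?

start: ε-closure({0}) = {0,2}
'c' @ 1: {3,4}
'e' @ 2: {1,2,5}  [accepting]
'c' @ 3: {3,4}
'e' @ 4: {1,2,5}  [accepting]
'c' @ 5: {3,4}
'e' @ 6: {1,2,5}  [accepting]
'c' @ 7: {3,4}
'e' @ 8: {1,2,5}  [accepting]
end set {1,2,5} — state 1 in

Answer: ACCEPT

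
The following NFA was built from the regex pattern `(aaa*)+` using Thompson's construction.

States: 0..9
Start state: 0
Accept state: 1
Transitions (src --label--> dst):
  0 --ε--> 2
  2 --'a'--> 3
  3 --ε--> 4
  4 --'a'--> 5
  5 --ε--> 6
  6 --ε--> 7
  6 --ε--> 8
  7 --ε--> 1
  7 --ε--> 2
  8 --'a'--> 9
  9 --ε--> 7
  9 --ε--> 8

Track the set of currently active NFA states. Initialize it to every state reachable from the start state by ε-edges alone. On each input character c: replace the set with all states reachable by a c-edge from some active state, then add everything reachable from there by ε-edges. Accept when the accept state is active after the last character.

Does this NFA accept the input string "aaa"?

Answer: ACCEPT

Derivation:
initial (ε-close {0}): {0,2}
'a' @ 1: {3,4}
'a' @ 2: {1,2,5,6,7,8}  (accept∈set)
'a' @ 3: {1,2,3,4,7,8,9}  (accept∈set)
after full input: {1,2,3,4,7,8,9}  (accept=1 in)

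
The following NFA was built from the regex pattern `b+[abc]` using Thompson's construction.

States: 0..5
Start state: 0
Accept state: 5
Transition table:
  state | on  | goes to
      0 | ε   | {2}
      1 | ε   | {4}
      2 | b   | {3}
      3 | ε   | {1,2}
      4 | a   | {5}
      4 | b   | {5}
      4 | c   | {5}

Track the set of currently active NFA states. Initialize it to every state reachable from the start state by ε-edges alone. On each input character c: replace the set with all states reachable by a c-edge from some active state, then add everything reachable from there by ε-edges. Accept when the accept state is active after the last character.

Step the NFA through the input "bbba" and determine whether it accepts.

initial (ε-close {0}): {0,2}
'b' @ 1: {1,2,3,4}
'b' @ 2: {1,2,3,4,5}  [accepting]
'b' @ 3: {1,2,3,4,5}  [accepting]
'a' @ 4: {5}  [accepting]
final: {5}; accept 5 in set

Answer: ACCEPT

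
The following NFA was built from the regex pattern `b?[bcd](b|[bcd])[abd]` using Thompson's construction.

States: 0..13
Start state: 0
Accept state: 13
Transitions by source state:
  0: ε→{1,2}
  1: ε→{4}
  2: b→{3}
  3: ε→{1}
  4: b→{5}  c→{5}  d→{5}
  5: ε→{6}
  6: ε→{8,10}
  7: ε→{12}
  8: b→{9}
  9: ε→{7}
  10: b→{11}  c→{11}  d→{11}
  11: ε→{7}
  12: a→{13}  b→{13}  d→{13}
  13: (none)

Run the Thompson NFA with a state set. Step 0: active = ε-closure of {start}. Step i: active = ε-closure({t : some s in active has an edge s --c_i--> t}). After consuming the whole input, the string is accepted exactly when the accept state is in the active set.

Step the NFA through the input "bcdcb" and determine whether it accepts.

initial (ε-close {0}): {0,1,2,4}
'b' @ 1: {1,3,4,5,6,8,10}
'c' @ 2: {5,6,7,8,10,11,12}
'd' @ 3: {7,11,12,13}  (accept∈set)
'c' @ 4: {}  — state set empty
rest 'b' ignored (set empty)
end set {} — state 13 not in

Answer: REJECT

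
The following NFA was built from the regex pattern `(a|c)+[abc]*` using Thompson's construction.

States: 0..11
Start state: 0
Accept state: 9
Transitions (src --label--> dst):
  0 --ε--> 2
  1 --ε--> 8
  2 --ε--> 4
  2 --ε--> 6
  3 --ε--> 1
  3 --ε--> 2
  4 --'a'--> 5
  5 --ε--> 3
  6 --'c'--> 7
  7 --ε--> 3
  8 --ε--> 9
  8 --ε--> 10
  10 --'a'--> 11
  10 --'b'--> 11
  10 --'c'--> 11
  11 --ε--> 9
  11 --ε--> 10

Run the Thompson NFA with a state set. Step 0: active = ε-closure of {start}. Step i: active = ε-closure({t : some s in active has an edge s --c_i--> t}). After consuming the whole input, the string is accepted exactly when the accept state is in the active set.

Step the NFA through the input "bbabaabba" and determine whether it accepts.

Answer: REJECT

Steps:
start: ε-closure({0}) = {0,2,4,6}
'b' @ 1: {}  — state set empty
rest 'babaabba' ignored (set empty)
after full input: {}  (accept=9 not in)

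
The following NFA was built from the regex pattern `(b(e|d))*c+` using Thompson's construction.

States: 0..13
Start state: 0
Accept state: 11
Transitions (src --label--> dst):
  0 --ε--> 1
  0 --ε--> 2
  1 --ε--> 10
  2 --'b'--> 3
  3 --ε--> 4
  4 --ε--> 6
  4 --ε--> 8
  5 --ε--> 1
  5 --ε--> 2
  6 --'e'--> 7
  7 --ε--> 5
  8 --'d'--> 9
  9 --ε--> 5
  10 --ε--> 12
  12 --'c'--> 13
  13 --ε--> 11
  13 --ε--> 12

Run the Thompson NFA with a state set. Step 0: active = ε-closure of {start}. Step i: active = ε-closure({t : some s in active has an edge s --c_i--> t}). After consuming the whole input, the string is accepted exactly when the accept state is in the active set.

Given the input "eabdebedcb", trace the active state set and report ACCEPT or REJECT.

S₀ = ε-closure({0}) = {0,1,2,10,12}
'e' @ 1: {}  — dead — no transitions
rest 'abdebedcb' ignored (set empty)
final: {}; accept 11 not in set

Answer: REJECT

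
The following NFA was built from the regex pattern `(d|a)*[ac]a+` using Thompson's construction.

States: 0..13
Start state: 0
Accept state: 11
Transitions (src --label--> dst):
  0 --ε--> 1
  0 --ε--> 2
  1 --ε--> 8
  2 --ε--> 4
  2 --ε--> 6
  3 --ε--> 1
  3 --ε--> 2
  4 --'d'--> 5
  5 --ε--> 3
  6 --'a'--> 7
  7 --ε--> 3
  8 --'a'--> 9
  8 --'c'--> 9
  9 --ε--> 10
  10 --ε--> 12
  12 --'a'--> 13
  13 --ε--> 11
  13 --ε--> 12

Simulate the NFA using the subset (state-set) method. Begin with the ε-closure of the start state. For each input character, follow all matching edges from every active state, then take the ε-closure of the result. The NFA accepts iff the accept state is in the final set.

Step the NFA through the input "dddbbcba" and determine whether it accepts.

Answer: REJECT

Steps:
start: ε-closure({0}) = {0,1,2,4,6,8}
'd' @ 1: {1,2,3,4,5,6,8}
'd' @ 2: {1,2,3,4,5,6,8}
'd' @ 3: {1,2,3,4,5,6,8}
'b' @ 4: {}  — no active states
rest 'bcba' ignored (set empty)
final: {}; accept 11 not in set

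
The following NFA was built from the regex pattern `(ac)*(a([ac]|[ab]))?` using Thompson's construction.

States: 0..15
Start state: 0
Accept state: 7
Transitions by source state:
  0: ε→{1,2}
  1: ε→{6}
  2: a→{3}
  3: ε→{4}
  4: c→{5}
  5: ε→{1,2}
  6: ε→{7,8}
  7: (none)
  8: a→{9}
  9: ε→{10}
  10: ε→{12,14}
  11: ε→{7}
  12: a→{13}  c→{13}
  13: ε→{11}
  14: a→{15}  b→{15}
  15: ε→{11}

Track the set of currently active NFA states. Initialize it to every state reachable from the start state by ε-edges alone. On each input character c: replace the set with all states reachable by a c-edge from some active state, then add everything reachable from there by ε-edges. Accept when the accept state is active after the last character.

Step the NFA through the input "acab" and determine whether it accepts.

Answer: ACCEPT

Derivation:
initial (ε-close {0}): {0,1,2,6,7,8}
'a' @ 1: {3,4,9,10,12,14}
'c' @ 2: {1,2,5,6,7,8,11,13}  ✓accept
'a' @ 3: {3,4,9,10,12,14}
'b' @ 4: {7,11,15}  ✓accept
final: {7,11,15}; accept 7 in set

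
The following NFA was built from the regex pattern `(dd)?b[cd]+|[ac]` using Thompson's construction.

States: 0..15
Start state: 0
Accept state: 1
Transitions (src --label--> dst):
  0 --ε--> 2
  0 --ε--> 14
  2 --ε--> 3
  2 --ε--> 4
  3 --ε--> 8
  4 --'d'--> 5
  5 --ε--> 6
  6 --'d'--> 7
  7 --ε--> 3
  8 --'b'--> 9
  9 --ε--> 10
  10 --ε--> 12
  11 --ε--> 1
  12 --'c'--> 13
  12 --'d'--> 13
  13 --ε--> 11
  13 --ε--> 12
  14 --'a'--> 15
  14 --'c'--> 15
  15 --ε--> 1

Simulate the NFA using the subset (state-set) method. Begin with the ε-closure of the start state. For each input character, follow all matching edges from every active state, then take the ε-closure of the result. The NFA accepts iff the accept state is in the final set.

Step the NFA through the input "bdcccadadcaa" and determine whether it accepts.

Answer: REJECT

Trace:
initial (ε-close {0}): {0,2,3,4,8,14}
'b' @ 1: {9,10,12}
'd' @ 2: {1,11,12,13}  ✓accept
'c' @ 3: {1,11,12,13}  ✓accept
'c' @ 4: {1,11,12,13}  ✓accept
'c' @ 5: {1,11,12,13}  ✓accept
'a' @ 6: {}  — dead — no transitions
rest 'dadcaa' ignored (set empty)
final: {}; accept 1 not in set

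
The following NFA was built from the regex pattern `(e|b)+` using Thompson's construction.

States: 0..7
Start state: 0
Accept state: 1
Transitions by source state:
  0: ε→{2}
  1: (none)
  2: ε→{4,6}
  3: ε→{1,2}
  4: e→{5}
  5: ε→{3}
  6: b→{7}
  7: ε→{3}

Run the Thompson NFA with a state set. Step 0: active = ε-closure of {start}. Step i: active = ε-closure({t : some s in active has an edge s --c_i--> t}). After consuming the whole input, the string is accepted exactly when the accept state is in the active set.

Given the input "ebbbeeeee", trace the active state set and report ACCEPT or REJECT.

Answer: ACCEPT

Derivation:
start: ε-closure({0}) = {0,2,4,6}
'e' @ 1: {1,2,3,4,5,6}  ✓accept
'b' @ 2: {1,2,3,4,6,7}  ✓accept
'b' @ 3: {1,2,3,4,6,7}  ✓accept
'b' @ 4: {1,2,3,4,6,7}  ✓accept
'e' @ 5: {1,2,3,4,5,6}  ✓accept
'e' @ 6: {1,2,3,4,5,6}  ✓accept
'e' @ 7: {1,2,3,4,5,6}  ✓accept
'e' @ 8: {1,2,3,4,5,6}  ✓accept
'e' @ 9: {1,2,3,4,5,6}  ✓accept
after full input: {1,2,3,4,5,6}  (accept=1 in)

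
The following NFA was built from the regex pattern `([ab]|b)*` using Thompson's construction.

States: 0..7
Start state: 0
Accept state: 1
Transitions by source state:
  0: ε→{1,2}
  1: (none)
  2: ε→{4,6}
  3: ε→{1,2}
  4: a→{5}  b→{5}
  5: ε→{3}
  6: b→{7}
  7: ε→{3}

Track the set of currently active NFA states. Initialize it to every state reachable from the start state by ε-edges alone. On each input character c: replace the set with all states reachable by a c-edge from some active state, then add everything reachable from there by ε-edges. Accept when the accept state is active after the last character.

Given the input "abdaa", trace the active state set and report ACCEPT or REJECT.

initial (ε-close {0}): {0,1,2,4,6}
'a' @ 1: {1,2,3,4,5,6}  ✓accept
'b' @ 2: {1,2,3,4,5,6,7}  ✓accept
'd' @ 3: {}  — state set empty
rest 'aa' ignored (set empty)
after full input: {}  (accept=1 not in)

Answer: REJECT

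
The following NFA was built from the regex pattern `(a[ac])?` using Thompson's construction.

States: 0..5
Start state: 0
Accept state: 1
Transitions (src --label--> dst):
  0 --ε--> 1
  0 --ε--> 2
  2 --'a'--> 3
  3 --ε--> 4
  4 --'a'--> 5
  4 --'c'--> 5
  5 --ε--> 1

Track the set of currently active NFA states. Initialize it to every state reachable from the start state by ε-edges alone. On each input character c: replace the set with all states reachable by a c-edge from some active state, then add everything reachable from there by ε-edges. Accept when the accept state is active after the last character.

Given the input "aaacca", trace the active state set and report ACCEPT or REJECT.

start: ε-closure({0}) = {0,1,2}
'a' @ 1: {3,4}
'a' @ 2: {1,5}  [accepting]
'a' @ 3: {}  — no active states
rest 'cca' ignored (set empty)
final: {}; accept 1 not in set

Answer: REJECT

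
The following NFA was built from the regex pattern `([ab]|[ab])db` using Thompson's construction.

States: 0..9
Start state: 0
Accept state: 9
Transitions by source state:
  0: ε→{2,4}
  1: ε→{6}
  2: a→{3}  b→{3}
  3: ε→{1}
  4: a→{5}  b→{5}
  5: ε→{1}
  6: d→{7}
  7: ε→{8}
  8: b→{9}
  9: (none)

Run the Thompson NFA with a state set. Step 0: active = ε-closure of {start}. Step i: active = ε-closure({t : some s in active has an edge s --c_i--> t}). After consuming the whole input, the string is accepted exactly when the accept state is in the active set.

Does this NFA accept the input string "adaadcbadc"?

start: ε-closure({0}) = {0,2,4}
'a' @ 1: {1,3,5,6}
'd' @ 2: {7,8}
'a' @ 3: {}  — state set empty
rest 'adcbadc' ignored (set empty)
after full input: {}  (accept=9 not in)

Answer: REJECT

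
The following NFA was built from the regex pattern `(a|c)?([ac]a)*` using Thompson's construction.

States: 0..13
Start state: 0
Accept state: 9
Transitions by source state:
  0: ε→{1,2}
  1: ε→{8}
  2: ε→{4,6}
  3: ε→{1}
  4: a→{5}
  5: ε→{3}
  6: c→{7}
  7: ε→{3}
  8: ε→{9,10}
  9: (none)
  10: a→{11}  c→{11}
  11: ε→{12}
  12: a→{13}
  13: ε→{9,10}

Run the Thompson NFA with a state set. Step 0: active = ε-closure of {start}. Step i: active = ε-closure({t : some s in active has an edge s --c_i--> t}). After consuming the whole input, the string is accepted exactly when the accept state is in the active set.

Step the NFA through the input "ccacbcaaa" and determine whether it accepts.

Answer: REJECT

Derivation:
start: ε-closure({0}) = {0,1,2,4,6,8,9,10}
'c' @ 1: {1,3,7,8,9,10,11,12}  (accept∈set)
'c' @ 2: {11,12}
'a' @ 3: {9,10,13}  (accept∈set)
'c' @ 4: {11,12}
'b' @ 5: {}  — state set empty
rest 'caaa' ignored (set empty)
after full input: {}  (accept=9 not in)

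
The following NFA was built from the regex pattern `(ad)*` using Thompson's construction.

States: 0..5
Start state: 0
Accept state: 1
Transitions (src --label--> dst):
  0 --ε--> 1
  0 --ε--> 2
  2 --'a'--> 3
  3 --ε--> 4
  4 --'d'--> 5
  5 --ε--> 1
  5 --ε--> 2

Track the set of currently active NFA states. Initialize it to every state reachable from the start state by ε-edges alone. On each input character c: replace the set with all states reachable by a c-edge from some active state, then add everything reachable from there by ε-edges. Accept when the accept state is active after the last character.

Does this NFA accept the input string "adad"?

Answer: ACCEPT

Steps:
S₀ = ε-closure({0}) = {0,1,2}
'a' @ 1: {3,4}
'd' @ 2: {1,2,5}  (accept∈set)
'a' @ 3: {3,4}
'd' @ 4: {1,2,5}  (accept∈set)
end set {1,2,5} — state 1 in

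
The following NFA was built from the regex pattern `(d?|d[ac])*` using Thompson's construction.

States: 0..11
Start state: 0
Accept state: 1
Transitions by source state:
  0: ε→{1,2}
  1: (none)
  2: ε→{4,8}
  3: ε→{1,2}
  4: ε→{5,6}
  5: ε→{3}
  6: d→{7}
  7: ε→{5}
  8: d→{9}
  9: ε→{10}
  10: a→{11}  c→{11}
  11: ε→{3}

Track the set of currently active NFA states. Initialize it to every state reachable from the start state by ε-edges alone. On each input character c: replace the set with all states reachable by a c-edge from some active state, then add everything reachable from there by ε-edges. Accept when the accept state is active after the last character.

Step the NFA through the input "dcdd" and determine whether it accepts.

initial (ε-close {0}): {0,1,2,3,4,5,6,8}
'd' @ 1: {1,2,3,4,5,6,7,8,9,10}  [accepting]
'c' @ 2: {1,2,3,4,5,6,8,11}  [accepting]
'd' @ 3: {1,2,3,4,5,6,7,8,9,10}  [accepting]
'd' @ 4: {1,2,3,4,5,6,7,8,9,10}  [accepting]
end set {1,2,3,4,5,6,7,8,9,10} — state 1 in

Answer: ACCEPT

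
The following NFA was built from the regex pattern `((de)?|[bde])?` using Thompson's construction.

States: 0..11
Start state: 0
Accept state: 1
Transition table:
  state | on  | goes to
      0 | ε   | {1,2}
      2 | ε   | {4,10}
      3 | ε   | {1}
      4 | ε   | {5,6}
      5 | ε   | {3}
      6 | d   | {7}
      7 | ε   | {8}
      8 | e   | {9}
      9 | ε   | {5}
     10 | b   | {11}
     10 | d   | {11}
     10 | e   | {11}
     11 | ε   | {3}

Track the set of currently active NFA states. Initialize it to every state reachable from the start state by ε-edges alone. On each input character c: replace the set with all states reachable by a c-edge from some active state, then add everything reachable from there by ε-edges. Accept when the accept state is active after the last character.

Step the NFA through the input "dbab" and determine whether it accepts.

S₀ = ε-closure({0}) = {0,1,2,3,4,5,6,10}
'd' @ 1: {1,3,7,8,11}  [accepting]
'b' @ 2: {}  — state set empty
rest 'ab' ignored (set empty)
after full input: {}  (accept=1 not in)

Answer: REJECT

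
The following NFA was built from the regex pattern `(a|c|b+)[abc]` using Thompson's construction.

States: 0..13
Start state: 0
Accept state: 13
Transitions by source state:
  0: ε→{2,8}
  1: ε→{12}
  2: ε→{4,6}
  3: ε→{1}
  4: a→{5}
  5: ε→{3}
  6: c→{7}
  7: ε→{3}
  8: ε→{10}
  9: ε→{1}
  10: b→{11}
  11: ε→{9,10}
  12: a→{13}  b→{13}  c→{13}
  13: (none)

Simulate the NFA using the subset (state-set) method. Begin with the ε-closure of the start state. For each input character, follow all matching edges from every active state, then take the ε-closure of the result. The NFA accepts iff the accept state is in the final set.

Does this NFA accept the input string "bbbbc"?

start: ε-closure({0}) = {0,2,4,6,8,10}
'b' @ 1: {1,9,10,11,12}
'b' @ 2: {1,9,10,11,12,13}  [accepting]
'b' @ 3: {1,9,10,11,12,13}  [accepting]
'b' @ 4: {1,9,10,11,12,13}  [accepting]
'c' @ 5: {13}  [accepting]
after full input: {13}  (accept=13 in)

Answer: ACCEPT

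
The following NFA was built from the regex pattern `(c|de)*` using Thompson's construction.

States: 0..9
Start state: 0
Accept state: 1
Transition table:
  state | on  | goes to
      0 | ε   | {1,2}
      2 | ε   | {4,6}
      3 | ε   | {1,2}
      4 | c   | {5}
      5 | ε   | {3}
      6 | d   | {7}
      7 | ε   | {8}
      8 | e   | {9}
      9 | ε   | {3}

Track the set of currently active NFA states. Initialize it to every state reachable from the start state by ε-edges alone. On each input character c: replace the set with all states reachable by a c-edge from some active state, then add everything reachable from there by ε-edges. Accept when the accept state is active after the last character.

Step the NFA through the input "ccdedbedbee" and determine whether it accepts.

initial (ε-close {0}): {0,1,2,4,6}
'c' @ 1: {1,2,3,4,5,6}  (accept∈set)
'c' @ 2: {1,2,3,4,5,6}  (accept∈set)
'd' @ 3: {7,8}
'e' @ 4: {1,2,3,4,6,9}  (accept∈set)
'd' @ 5: {7,8}
'b' @ 6: {}  — state set empty
rest 'edbee' ignored (set empty)
end set {} — state 1 not in

Answer: REJECT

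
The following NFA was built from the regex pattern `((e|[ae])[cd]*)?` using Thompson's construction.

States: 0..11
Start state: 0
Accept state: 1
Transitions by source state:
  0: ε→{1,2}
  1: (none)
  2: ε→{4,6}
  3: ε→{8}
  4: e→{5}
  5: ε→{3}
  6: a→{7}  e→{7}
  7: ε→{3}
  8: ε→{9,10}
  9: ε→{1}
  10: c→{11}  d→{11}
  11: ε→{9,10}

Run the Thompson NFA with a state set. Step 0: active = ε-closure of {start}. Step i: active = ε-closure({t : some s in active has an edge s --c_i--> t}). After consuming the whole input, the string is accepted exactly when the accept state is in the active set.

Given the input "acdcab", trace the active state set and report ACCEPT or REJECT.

S₀ = ε-closure({0}) = {0,1,2,4,6}
'a' @ 1: {1,3,7,8,9,10}  (accept∈set)
'c' @ 2: {1,9,10,11}  (accept∈set)
'd' @ 3: {1,9,10,11}  (accept∈set)
'c' @ 4: {1,9,10,11}  (accept∈set)
'a' @ 5: {}  — state set empty
rest 'b' ignored (set empty)
final: {}; accept 1 not in set

Answer: REJECT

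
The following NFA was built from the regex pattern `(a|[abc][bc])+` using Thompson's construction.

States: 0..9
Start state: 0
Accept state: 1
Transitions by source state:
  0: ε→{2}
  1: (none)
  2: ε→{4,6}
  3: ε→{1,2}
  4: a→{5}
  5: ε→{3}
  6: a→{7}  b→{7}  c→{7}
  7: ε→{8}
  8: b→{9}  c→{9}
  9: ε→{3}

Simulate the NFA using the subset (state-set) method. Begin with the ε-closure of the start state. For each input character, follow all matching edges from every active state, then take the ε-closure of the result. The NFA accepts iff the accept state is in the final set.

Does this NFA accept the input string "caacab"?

S₀ = ε-closure({0}) = {0,2,4,6}
'c' @ 1: {7,8}
'a' @ 2: {}  — no active states
rest 'acab' ignored (set empty)
end set {} — state 1 not in

Answer: REJECT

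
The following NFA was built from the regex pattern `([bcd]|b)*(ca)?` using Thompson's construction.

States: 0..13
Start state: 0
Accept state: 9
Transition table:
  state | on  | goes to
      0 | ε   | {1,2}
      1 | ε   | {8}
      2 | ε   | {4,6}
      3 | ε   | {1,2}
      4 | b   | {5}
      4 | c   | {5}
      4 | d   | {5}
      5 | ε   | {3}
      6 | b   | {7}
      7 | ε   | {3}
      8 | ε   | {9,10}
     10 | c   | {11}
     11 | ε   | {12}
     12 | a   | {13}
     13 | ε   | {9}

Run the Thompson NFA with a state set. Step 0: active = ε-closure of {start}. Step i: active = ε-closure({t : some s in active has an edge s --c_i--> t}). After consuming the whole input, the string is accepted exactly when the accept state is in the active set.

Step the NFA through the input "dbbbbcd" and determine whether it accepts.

start: ε-closure({0}) = {0,1,2,4,6,8,9,10}
'd' @ 1: {1,2,3,4,5,6,8,9,10}  [accepting]
'b' @ 2: {1,2,3,4,5,6,7,8,9,10}  [accepting]
'b' @ 3: {1,2,3,4,5,6,7,8,9,10}  [accepting]
'b' @ 4: {1,2,3,4,5,6,7,8,9,10}  [accepting]
'b' @ 5: {1,2,3,4,5,6,7,8,9,10}  [accepting]
'c' @ 6: {1,2,3,4,5,6,8,9,10,11,12}  [accepting]
'd' @ 7: {1,2,3,4,5,6,8,9,10}  [accepting]
final: {1,2,3,4,5,6,8,9,10}; accept 9 in set

Answer: ACCEPT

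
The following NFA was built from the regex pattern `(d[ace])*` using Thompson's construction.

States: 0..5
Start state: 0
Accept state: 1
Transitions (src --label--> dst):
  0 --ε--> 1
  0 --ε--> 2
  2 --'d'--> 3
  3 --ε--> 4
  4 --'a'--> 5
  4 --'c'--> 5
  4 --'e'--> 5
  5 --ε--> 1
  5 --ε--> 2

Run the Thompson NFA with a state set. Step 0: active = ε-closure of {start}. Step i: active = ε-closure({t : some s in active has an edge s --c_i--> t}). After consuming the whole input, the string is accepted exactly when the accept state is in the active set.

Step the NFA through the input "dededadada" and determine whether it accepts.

S₀ = ε-closure({0}) = {0,1,2}
'd' @ 1: {3,4}
'e' @ 2: {1,2,5}  ✓accept
'd' @ 3: {3,4}
'e' @ 4: {1,2,5}  ✓accept
'd' @ 5: {3,4}
'a' @ 6: {1,2,5}  ✓accept
'd' @ 7: {3,4}
'a' @ 8: {1,2,5}  ✓accept
'd' @ 9: {3,4}
'a' @ 10: {1,2,5}  ✓accept
final: {1,2,5}; accept 1 in set

Answer: ACCEPT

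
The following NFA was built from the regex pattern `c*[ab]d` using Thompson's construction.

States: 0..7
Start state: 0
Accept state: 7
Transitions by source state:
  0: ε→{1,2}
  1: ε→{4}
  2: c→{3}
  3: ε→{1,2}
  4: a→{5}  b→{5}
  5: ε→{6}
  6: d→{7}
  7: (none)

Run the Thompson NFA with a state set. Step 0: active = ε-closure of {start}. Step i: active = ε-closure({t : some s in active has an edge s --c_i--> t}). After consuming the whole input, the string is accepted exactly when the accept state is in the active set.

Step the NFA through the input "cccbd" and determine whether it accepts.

Answer: ACCEPT

Trace:
initial (ε-close {0}): {0,1,2,4}
'c' @ 1: {1,2,3,4}
'c' @ 2: {1,2,3,4}
'c' @ 3: {1,2,3,4}
'b' @ 4: {5,6}
'd' @ 5: {7}  [accepting]
after full input: {7}  (accept=7 in)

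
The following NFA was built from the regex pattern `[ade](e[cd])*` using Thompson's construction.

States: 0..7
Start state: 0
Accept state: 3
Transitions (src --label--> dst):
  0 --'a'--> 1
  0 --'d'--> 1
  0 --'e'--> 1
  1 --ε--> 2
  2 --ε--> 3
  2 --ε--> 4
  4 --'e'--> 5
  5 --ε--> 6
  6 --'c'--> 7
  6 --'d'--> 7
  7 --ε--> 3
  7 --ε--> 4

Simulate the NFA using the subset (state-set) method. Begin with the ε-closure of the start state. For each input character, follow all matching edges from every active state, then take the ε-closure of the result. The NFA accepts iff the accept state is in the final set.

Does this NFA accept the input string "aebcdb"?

Answer: REJECT

Trace:
start: ε-closure({0}) = {0}
'a' @ 1: {1,2,3,4}  [accepting]
'e' @ 2: {5,6}
'b' @ 3: {}  — no active states
rest 'cdb' ignored (set empty)
after full input: {}  (accept=3 not in)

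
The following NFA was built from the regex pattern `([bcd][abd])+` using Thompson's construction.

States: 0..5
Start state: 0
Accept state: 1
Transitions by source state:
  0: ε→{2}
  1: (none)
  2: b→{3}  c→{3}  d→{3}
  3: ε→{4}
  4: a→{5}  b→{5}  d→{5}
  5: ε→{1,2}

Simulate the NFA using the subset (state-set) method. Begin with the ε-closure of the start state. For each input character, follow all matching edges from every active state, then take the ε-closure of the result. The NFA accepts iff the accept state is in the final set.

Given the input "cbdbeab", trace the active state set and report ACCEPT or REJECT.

S₀ = ε-closure({0}) = {0,2}
'c' @ 1: {3,4}
'b' @ 2: {1,2,5}  [accepting]
'd' @ 3: {3,4}
'b' @ 4: {1,2,5}  [accepting]
'e' @ 5: {}  — no active states
rest 'ab' ignored (set empty)
after full input: {}  (accept=1 not in)

Answer: REJECT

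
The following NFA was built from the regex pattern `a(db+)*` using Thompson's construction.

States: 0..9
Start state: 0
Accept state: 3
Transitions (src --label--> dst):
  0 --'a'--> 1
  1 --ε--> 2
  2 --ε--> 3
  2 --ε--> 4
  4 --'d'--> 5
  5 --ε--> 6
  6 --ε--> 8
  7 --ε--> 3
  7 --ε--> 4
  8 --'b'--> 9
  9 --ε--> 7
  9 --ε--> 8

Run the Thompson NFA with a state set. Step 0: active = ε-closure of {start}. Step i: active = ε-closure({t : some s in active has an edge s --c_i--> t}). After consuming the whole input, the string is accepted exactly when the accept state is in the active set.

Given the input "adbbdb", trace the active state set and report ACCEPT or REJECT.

initial (ε-close {0}): {0}
'a' @ 1: {1,2,3,4}  ✓accept
'd' @ 2: {5,6,8}
'b' @ 3: {3,4,7,8,9}  ✓accept
'b' @ 4: {3,4,7,8,9}  ✓accept
'd' @ 5: {5,6,8}
'b' @ 6: {3,4,7,8,9}  ✓accept
end set {3,4,7,8,9} — state 3 in

Answer: ACCEPT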